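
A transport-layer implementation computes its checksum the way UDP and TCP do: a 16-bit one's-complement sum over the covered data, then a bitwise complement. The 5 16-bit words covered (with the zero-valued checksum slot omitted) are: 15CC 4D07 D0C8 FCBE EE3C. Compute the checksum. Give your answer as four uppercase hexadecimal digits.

One's-complement addition (fold any carry out of bit 15 back into bit 0):
  0x15CC + 0x4D07 = 0x062D3
  0x62D3 + 0xD0C8 = 0x1339B → wrap carry → 0x339C
  0x339C + 0xFCBE = 0x1305A → wrap carry → 0x305B
  0x305B + 0xEE3C = 0x11E97 → wrap carry → 0x1E98
One's-complement sum = 0x1E98.
Checksum = ~0x1E98 & 0xFFFF = 0xE167.

E167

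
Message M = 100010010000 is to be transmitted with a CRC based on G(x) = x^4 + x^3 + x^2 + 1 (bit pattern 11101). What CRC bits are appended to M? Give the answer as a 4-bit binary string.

Append 4 zeros: 1000100100000000. Divide by 11101 (XOR where the leading bit is 1):
  pos 0: 10001 XOR 11101 = 01100
  pos 1: 11000 XOR 11101 = 00101
  pos 3: 10101 XOR 11101 = 01000
  pos 4: 10000 XOR 11101 = 01101
  pos 5: 11010 XOR 11101 = 00111
  pos 7: 11100 XOR 11101 = 00001
  pos 11: 10000 XOR 11101 = 01101
Remainder (last 4 bits) = 1101. This is the CRC / FCS.

1101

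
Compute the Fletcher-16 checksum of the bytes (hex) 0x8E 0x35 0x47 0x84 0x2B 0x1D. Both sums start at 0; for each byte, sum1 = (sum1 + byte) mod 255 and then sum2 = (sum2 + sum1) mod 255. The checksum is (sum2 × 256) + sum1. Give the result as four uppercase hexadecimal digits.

Running sums (mod 255):
  after byte 0 (0x8E): sum1=142, sum2=142
  after byte 1 (0x35): sum1=195, sum2=82
  after byte 2 (0x47): sum1=11, sum2=93
  after byte 3 (0x84): sum1=143, sum2=236
  after byte 4 (0x2B): sum1=186, sum2=167
  after byte 5 (0x1D): sum1=215, sum2=127
Checksum = sum2·256 + sum1 = 127·256 + 215 = 32727 = 0x7FD7.

7FD7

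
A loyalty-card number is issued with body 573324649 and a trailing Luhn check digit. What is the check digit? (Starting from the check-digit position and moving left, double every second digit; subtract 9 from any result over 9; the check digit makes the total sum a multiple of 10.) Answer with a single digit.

9

Partial digits right→left: 9 4 6 4 2 3 3 7 5
Double every second digit counting from the check-digit position (so the 1st, 3rd, 5th, ... of the partial from the right).
  doubled (with −9 where >9): 9 3 4 6 1 → sum 23
  kept as-is: 4 4 3 7 → sum 18
Total = 23 + 18 = 41.
Check digit = (10 − (41 mod 10)) mod 10 = 9.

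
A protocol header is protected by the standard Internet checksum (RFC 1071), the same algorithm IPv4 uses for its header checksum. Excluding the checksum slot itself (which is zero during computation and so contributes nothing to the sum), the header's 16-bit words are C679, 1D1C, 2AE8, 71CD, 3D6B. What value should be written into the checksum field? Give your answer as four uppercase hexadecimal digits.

One's-complement addition (fold any carry out of bit 15 back into bit 0):
  0xC679 + 0x1D1C = 0x0E395
  0xE395 + 0x2AE8 = 0x10E7D → wrap carry → 0x0E7E
  0x0E7E + 0x71CD = 0x0804B
  0x804B + 0x3D6B = 0x0BDB6
One's-complement sum = 0xBDB6.
Checksum = ~0xBDB6 & 0xFFFF = 0x4249.

4249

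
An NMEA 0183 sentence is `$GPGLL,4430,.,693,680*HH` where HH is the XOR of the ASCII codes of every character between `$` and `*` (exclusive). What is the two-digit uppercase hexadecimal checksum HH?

XOR the ASCII codes of the payload characters:
  'G' = 0x47 → acc = 0x47
  'P' = 0x50 → acc = 0x17
  'G' = 0x47 → acc = 0x50
  'L' = 0x4C → acc = 0x1C
  'L' = 0x4C → acc = 0x50
  ',' = 0x2C → acc = 0x7C
  '4' = 0x34 → acc = 0x48
  '4' = 0x34 → acc = 0x7C
  '3' = 0x33 → acc = 0x4F
  '0' = 0x30 → acc = 0x7F
  ',' = 0x2C → acc = 0x53
  '.' = 0x2E → acc = 0x7D
  ',' = 0x2C → acc = 0x51
  '6' = 0x36 → acc = 0x67
  '9' = 0x39 → acc = 0x5E
  '3' = 0x33 → acc = 0x6D
  ',' = 0x2C → acc = 0x41
  '6' = 0x36 → acc = 0x77
  '8' = 0x38 → acc = 0x4F
  '0' = 0x30 → acc = 0x7F
Checksum = 0x7F.

7F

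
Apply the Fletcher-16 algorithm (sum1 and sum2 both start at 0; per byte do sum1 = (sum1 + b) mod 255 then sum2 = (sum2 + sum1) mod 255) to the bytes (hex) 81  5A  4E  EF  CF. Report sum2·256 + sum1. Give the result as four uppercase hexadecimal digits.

8BE9

Running sums (mod 255):
  after byte 0 (81): sum1=129, sum2=129
  after byte 1 (5A): sum1=219, sum2=93
  after byte 2 (4E): sum1=42, sum2=135
  after byte 3 (EF): sum1=26, sum2=161
  after byte 4 (CF): sum1=233, sum2=139
Checksum = sum2·256 + sum1 = 139·256 + 233 = 35817 = 0x8BE9.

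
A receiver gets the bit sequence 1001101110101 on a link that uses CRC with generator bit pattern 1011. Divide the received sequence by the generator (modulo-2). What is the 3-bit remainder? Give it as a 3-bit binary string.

000

Modulo-2 division of 1001101110101 by 1011:
  pos 0: 1001 XOR 1011 = 0010
  pos 2: 1010 XOR 1011 = 0001
  pos 5: 1111 XOR 1011 = 0100
  pos 6: 1000 XOR 1011 = 0011
  pos 8: 1110 XOR 1011 = 0101
  pos 9: 1011 XOR 1011 = 0000
Remainder = 000 (zero — the frame passes the CRC check).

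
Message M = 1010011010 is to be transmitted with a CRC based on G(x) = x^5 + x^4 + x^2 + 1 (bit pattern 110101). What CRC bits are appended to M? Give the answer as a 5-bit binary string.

10110

Append 5 zeros: 101001101000000. Divide by 110101 (XOR where the leading bit is 1):
  pos 0: 101001 XOR 110101 = 011100
  pos 1: 111001 XOR 110101 = 001100
  pos 3: 110001 XOR 110101 = 000100
  pos 6: 100000 XOR 110101 = 010101
  pos 7: 101010 XOR 110101 = 011111
  pos 8: 111110 XOR 110101 = 001011
Remainder (last 5 bits) = 10110. This is the CRC / FCS.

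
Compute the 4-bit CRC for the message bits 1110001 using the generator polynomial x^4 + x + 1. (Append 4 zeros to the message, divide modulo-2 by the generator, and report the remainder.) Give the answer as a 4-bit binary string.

1011

Append 4 zeros: 11100010000. Divide by 10011 (XOR where the leading bit is 1):
  pos 0: 11100 XOR 10011 = 01111
  pos 1: 11110 XOR 10011 = 01101
  pos 2: 11011 XOR 10011 = 01000
  pos 3: 10000 XOR 10011 = 00011
  pos 6: 11000 XOR 10011 = 01011
Remainder (last 4 bits) = 1011. This is the CRC / FCS.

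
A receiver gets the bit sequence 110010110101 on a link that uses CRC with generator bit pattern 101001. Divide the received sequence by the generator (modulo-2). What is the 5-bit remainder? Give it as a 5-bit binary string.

01101

Modulo-2 division of 110010110101 by 101001:
  pos 0: 110010 XOR 101001 = 011011
  pos 1: 110111 XOR 101001 = 011110
  pos 2: 111101 XOR 101001 = 010100
  pos 3: 101000 XOR 101001 = 000001
Remainder = 01101 (nonzero — an error is detected).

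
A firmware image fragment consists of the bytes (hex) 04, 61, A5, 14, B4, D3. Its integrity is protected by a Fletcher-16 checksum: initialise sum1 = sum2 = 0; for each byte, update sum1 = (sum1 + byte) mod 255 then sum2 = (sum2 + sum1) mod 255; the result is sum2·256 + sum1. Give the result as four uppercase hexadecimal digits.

0FA7

Running sums (mod 255):
  after byte 0 (04): sum1=4, sum2=4
  after byte 1 (61): sum1=101, sum2=105
  after byte 2 (A5): sum1=11, sum2=116
  after byte 3 (14): sum1=31, sum2=147
  after byte 4 (B4): sum1=211, sum2=103
  after byte 5 (D3): sum1=167, sum2=15
Checksum = sum2·256 + sum1 = 15·256 + 167 = 4007 = 0x0FA7.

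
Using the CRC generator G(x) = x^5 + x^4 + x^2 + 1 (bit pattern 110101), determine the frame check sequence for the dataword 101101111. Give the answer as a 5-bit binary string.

Append 5 zeros: 10110111100000. Divide by 110101 (XOR where the leading bit is 1):
  pos 0: 101101 XOR 110101 = 011000
  pos 1: 110001 XOR 110101 = 000100
  pos 4: 100110 XOR 110101 = 010011
  pos 5: 100110 XOR 110101 = 010011
  pos 6: 100110 XOR 110101 = 010011
  pos 7: 100110 XOR 110101 = 010011
  pos 8: 100110 XOR 110101 = 010011
Remainder (last 5 bits) = 10011. This is the CRC / FCS.

10011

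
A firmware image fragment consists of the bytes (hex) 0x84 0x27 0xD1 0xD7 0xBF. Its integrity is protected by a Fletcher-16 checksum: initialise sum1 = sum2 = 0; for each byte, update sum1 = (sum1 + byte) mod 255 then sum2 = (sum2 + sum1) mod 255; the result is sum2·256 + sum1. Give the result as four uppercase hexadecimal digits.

1815

Running sums (mod 255):
  after byte 0 (0x84): sum1=132, sum2=132
  after byte 1 (0x27): sum1=171, sum2=48
  after byte 2 (0xD1): sum1=125, sum2=173
  after byte 3 (0xD7): sum1=85, sum2=3
  after byte 4 (0xBF): sum1=21, sum2=24
Checksum = sum2·256 + sum1 = 24·256 + 21 = 6165 = 0x1815.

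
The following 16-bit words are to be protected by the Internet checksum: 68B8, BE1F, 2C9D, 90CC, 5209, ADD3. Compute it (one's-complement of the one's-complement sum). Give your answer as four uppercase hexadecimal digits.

1BE1

One's-complement addition (fold any carry out of bit 15 back into bit 0):
  0x68B8 + 0xBE1F = 0x126D7 → wrap carry → 0x26D8
  0x26D8 + 0x2C9D = 0x05375
  0x5375 + 0x90CC = 0x0E441
  0xE441 + 0x5209 = 0x1364A → wrap carry → 0x364B
  0x364B + 0xADD3 = 0x0E41E
One's-complement sum = 0xE41E.
Checksum = ~0xE41E & 0xFFFF = 0x1BE1.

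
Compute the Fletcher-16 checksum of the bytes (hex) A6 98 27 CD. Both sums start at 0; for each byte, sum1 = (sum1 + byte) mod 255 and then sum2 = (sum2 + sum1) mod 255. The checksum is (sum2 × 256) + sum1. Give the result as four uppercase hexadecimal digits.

Running sums (mod 255):
  after byte 0 (A6): sum1=166, sum2=166
  after byte 1 (98): sum1=63, sum2=229
  after byte 2 (27): sum1=102, sum2=76
  after byte 3 (CD): sum1=52, sum2=128
Checksum = sum2·256 + sum1 = 128·256 + 52 = 32820 = 0x8034.

8034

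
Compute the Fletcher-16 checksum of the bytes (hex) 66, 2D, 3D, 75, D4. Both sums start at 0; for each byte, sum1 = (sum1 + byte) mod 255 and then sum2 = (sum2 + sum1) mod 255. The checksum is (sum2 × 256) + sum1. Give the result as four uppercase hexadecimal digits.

2C1B

Running sums (mod 255):
  after byte 0 (66): sum1=102, sum2=102
  after byte 1 (2D): sum1=147, sum2=249
  after byte 2 (3D): sum1=208, sum2=202
  after byte 3 (75): sum1=70, sum2=17
  after byte 4 (D4): sum1=27, sum2=44
Checksum = sum2·256 + sum1 = 44·256 + 27 = 11291 = 0x2C1B.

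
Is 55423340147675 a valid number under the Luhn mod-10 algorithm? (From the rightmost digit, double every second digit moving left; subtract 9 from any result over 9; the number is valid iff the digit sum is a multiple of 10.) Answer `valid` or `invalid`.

From the right, keep odd positions and double even positions (subtract 9 from any doubled value over 9):
  doubled (positions 2,4,...): 5 5 2 8 6 8 1 → sum 35
  kept (positions 1,3,...): 5 6 4 0 3 2 5 → sum 25
Total = 60.
60 mod 10 = 0, so the number is valid.

valid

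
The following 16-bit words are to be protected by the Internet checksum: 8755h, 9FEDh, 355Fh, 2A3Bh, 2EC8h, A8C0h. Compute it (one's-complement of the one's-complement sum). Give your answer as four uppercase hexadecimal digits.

A199

One's-complement addition (fold any carry out of bit 15 back into bit 0):
  0x8755 + 0x9FED = 0x12742 → wrap carry → 0x2743
  0x2743 + 0x355F = 0x05CA2
  0x5CA2 + 0x2A3B = 0x086DD
  0x86DD + 0x2EC8 = 0x0B5A5
  0xB5A5 + 0xA8C0 = 0x15E65 → wrap carry → 0x5E66
One's-complement sum = 0x5E66.
Checksum = ~0x5E66 & 0xFFFF = 0xA199.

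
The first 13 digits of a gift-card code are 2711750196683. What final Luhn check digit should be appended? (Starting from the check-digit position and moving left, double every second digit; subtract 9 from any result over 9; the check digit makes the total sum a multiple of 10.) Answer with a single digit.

3

Partial digits right→left: 3 8 6 6 9 1 0 5 7 1 1 7 2
Double every second digit counting from the check-digit position (so the 1st, 3rd, 5th, ... of the partial from the right).
  doubled (with −9 where >9): 6 3 9 0 5 2 4 → sum 29
  kept as-is: 8 6 1 5 1 7 → sum 28
Total = 29 + 28 = 57.
Check digit = (10 − (57 mod 10)) mod 10 = 3.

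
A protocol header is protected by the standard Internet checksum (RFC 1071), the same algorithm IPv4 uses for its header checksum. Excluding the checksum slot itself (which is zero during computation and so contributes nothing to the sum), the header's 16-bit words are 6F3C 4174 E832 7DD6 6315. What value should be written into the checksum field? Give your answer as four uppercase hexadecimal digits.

8630

One's-complement addition (fold any carry out of bit 15 back into bit 0):
  0x6F3C + 0x4174 = 0x0B0B0
  0xB0B0 + 0xE832 = 0x198E2 → wrap carry → 0x98E3
  0x98E3 + 0x7DD6 = 0x116B9 → wrap carry → 0x16BA
  0x16BA + 0x6315 = 0x079CF
One's-complement sum = 0x79CF.
Checksum = ~0x79CF & 0xFFFF = 0x8630.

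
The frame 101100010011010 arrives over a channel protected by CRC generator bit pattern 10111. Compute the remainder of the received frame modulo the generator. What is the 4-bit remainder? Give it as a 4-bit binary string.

0100

Modulo-2 division of 101100010011010 by 10111:
  pos 0: 10110 XOR 10111 = 00001
  pos 4: 10010 XOR 10111 = 00101
  pos 6: 10101 XOR 10111 = 00010
  pos 9: 10101 XOR 10111 = 00010
Remainder = 0100 (nonzero — an error is detected).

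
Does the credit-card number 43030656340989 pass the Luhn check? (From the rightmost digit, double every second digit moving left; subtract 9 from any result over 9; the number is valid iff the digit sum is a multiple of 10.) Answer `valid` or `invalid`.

invalid

From the right, keep odd positions and double even positions (subtract 9 from any doubled value over 9):
  doubled (positions 2,4,...): 7 0 6 1 0 0 8 → sum 22
  kept (positions 1,3,...): 9 9 4 6 6 3 3 → sum 40
Total = 62.
62 mod 10 = 2, so the number is invalid.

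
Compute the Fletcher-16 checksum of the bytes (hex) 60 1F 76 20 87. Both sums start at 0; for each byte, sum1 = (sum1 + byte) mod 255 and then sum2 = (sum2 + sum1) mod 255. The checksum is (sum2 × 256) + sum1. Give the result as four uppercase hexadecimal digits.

899D

Running sums (mod 255):
  after byte 0 (60): sum1=96, sum2=96
  after byte 1 (1F): sum1=127, sum2=223
  after byte 2 (76): sum1=245, sum2=213
  after byte 3 (20): sum1=22, sum2=235
  after byte 4 (87): sum1=157, sum2=137
Checksum = sum2·256 + sum1 = 137·256 + 157 = 35229 = 0x899D.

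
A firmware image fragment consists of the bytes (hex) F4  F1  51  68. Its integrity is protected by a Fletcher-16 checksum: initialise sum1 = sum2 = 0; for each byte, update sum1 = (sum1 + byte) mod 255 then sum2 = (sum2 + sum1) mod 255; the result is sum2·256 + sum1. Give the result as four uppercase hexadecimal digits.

B4A0

Running sums (mod 255):
  after byte 0 (F4): sum1=244, sum2=244
  after byte 1 (F1): sum1=230, sum2=219
  after byte 2 (51): sum1=56, sum2=20
  after byte 3 (68): sum1=160, sum2=180
Checksum = sum2·256 + sum1 = 180·256 + 160 = 46240 = 0xB4A0.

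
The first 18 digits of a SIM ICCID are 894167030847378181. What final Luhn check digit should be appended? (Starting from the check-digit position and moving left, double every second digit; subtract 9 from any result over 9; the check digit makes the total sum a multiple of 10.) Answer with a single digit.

Partial digits right→left: 1 8 1 8 7 3 7 4 8 0 3 0 7 6 1 4 9 8
Double every second digit counting from the check-digit position (so the 1st, 3rd, 5th, ... of the partial from the right).
  doubled (with −9 where >9): 2 2 5 5 7 6 5 2 9 → sum 43
  kept as-is: 8 8 3 4 0 0 6 4 8 → sum 41
Total = 43 + 41 = 84.
Check digit = (10 − (84 mod 10)) mod 10 = 6.

6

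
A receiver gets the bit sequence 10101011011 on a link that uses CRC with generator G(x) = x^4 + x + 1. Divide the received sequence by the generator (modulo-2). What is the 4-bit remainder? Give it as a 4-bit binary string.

Modulo-2 division of 10101011011 by 10011:
  pos 0: 10101 XOR 10011 = 00110
  pos 2: 11001 XOR 10011 = 01010
  pos 3: 10101 XOR 10011 = 00110
  pos 5: 11001 XOR 10011 = 01010
  pos 6: 10101 XOR 10011 = 00110
Remainder = 0110 (nonzero — an error is detected).

0110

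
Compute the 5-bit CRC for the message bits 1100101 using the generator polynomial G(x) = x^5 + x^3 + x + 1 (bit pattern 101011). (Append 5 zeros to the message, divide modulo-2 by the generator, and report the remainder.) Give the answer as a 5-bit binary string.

Append 5 zeros: 110010100000. Divide by 101011 (XOR where the leading bit is 1):
  pos 0: 110010 XOR 101011 = 011001
  pos 1: 110011 XOR 101011 = 011000
  pos 2: 110000 XOR 101011 = 011011
  pos 3: 110110 XOR 101011 = 011101
  pos 4: 111010 XOR 101011 = 010001
  pos 5: 100010 XOR 101011 = 001001
Remainder (last 5 bits) = 10010. This is the CRC / FCS.

10010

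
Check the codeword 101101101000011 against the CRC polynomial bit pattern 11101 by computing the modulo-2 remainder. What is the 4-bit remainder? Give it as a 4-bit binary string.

0000

Modulo-2 division of 101101101000011 by 11101:
  pos 0: 10110 XOR 11101 = 01011
  pos 1: 10111 XOR 11101 = 01010
  pos 2: 10101 XOR 11101 = 01000
  pos 3: 10000 XOR 11101 = 01101
  pos 4: 11011 XOR 11101 = 00110
  pos 6: 11000 XOR 11101 = 00101
  pos 8: 10100 XOR 11101 = 01001
  pos 9: 10011 XOR 11101 = 01110
  pos 10: 11101 XOR 11101 = 00000
Remainder = 0000 (zero — the frame passes the CRC check).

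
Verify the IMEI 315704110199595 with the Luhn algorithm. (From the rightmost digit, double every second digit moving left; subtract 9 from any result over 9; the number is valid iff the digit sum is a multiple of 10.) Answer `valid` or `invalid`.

From the right, keep odd positions and double even positions (subtract 9 from any doubled value over 9):
  doubled (positions 2,4,...): 9 9 2 2 8 5 2 → sum 37
  kept (positions 1,3,...): 5 5 9 0 1 0 5 3 → sum 28
Total = 65.
65 mod 10 = 5, so the number is invalid.

invalid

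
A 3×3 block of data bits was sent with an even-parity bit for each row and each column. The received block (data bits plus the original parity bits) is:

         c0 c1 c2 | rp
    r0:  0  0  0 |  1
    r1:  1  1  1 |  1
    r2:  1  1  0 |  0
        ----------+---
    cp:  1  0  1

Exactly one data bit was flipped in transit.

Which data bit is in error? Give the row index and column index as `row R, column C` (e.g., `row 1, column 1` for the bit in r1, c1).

row 0, column 0

Recompute each row's even parity and compare to rp:
  r0: data parity 0, sent rp 1 → mismatch
  r1: data parity 1, sent rp 1 → ok
  r2: data parity 0, sent rp 0 → ok
Recompute each column's even parity and compare to cp:
  c0: data parity 0, sent cp 1 → mismatch
  c1: data parity 0, sent cp 0 → ok
  c2: data parity 1, sent cp 1 → ok
Exactly one row (r0) and one column (c0) fail → the flipped bit is at their intersection.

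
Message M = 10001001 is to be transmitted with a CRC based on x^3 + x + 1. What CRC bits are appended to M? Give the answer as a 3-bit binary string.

Append 3 zeros: 10001001000. Divide by 1011 (XOR where the leading bit is 1):
  pos 0: 1000 XOR 1011 = 0011
  pos 2: 1110 XOR 1011 = 0101
  pos 3: 1010 XOR 1011 = 0001
  pos 6: 1100 XOR 1011 = 0111
  pos 7: 1110 XOR 1011 = 0101
Remainder (last 3 bits) = 101. This is the CRC / FCS.

101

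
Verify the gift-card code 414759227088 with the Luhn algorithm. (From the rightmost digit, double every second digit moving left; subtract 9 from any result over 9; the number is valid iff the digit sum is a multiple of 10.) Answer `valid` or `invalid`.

valid

From the right, keep odd positions and double even positions (subtract 9 from any doubled value over 9):
  doubled (positions 2,4,...): 7 5 4 1 8 8 → sum 33
  kept (positions 1,3,...): 8 0 2 9 7 1 → sum 27
Total = 60.
60 mod 10 = 0, so the number is valid.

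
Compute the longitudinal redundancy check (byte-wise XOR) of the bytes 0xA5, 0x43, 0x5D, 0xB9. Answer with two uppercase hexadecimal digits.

XOR the bytes together:
  start with 0xA5
  0xA5 ⊕ 0x43 = 0xE6
  0xE6 ⊕ 0x5D = 0xBB
  0xBB ⊕ 0xB9 = 0x02

02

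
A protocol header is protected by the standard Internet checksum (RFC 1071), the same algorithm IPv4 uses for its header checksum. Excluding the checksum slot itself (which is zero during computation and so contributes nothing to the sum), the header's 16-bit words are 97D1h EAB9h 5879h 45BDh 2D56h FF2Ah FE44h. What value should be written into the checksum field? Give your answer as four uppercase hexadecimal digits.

B477

One's-complement addition (fold any carry out of bit 15 back into bit 0):
  0x97D1 + 0xEAB9 = 0x1828A → wrap carry → 0x828B
  0x828B + 0x5879 = 0x0DB04
  0xDB04 + 0x45BD = 0x120C1 → wrap carry → 0x20C2
  0x20C2 + 0x2D56 = 0x04E18
  0x4E18 + 0xFF2A = 0x14D42 → wrap carry → 0x4D43
  0x4D43 + 0xFE44 = 0x14B87 → wrap carry → 0x4B88
One's-complement sum = 0x4B88.
Checksum = ~0x4B88 & 0xFFFF = 0xB477.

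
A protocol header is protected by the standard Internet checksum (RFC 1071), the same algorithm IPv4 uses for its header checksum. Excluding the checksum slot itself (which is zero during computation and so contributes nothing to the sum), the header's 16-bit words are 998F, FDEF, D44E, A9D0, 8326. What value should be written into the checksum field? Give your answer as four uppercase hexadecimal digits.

673A

One's-complement addition (fold any carry out of bit 15 back into bit 0):
  0x998F + 0xFDEF = 0x1977E → wrap carry → 0x977F
  0x977F + 0xD44E = 0x16BCD → wrap carry → 0x6BCE
  0x6BCE + 0xA9D0 = 0x1159E → wrap carry → 0x159F
  0x159F + 0x8326 = 0x098C5
One's-complement sum = 0x98C5.
Checksum = ~0x98C5 & 0xFFFF = 0x673A.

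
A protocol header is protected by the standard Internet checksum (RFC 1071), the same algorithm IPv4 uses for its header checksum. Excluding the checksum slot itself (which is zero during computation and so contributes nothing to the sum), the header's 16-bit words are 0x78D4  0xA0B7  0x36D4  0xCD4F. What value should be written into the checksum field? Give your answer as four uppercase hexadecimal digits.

E24F

One's-complement addition (fold any carry out of bit 15 back into bit 0):
  0x78D4 + 0xA0B7 = 0x1198B → wrap carry → 0x198C
  0x198C + 0x36D4 = 0x05060
  0x5060 + 0xCD4F = 0x11DAF → wrap carry → 0x1DB0
One's-complement sum = 0x1DB0.
Checksum = ~0x1DB0 & 0xFFFF = 0xE24F.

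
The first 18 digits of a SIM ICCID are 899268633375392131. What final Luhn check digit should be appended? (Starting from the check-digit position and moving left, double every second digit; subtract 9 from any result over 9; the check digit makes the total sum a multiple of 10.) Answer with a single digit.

Partial digits right→left: 1 3 1 2 9 3 5 7 3 3 3 6 8 6 2 9 9 8
Double every second digit counting from the check-digit position (so the 1st, 3rd, 5th, ... of the partial from the right).
  doubled (with −9 where >9): 2 2 9 1 6 6 7 4 9 → sum 46
  kept as-is: 3 2 3 7 3 6 6 9 8 → sum 47
Total = 46 + 47 = 93.
Check digit = (10 − (93 mod 10)) mod 10 = 7.

7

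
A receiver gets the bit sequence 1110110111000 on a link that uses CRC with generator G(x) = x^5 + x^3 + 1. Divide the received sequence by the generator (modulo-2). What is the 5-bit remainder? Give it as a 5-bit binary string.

00100

Modulo-2 division of 1110110111000 by 101001:
  pos 0: 111011 XOR 101001 = 010010
  pos 1: 100100 XOR 101001 = 001101
  pos 3: 110111 XOR 101001 = 011110
  pos 4: 111101 XOR 101001 = 010100
  pos 5: 101000 XOR 101001 = 000001
Remainder = 00100 (nonzero — an error is detected).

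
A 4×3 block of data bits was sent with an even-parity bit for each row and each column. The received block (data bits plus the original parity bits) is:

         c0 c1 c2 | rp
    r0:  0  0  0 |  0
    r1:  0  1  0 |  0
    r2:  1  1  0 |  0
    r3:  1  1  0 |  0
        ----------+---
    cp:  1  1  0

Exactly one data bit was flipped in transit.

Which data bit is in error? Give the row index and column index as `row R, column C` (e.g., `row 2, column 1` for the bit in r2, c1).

row 1, column 0

Recompute each row's even parity and compare to rp:
  r0: data parity 0, sent rp 0 → ok
  r1: data parity 1, sent rp 0 → mismatch
  r2: data parity 0, sent rp 0 → ok
  r3: data parity 0, sent rp 0 → ok
Recompute each column's even parity and compare to cp:
  c0: data parity 0, sent cp 1 → mismatch
  c1: data parity 1, sent cp 1 → ok
  c2: data parity 0, sent cp 0 → ok
Exactly one row (r1) and one column (c0) fail → the flipped bit is at their intersection.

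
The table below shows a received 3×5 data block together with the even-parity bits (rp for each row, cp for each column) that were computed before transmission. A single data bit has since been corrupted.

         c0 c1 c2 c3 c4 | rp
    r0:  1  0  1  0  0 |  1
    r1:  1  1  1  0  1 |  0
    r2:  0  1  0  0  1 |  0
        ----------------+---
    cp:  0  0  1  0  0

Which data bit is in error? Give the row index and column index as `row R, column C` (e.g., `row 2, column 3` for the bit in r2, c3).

row 0, column 2

Recompute each row's even parity and compare to rp:
  r0: data parity 0, sent rp 1 → mismatch
  r1: data parity 0, sent rp 0 → ok
  r2: data parity 0, sent rp 0 → ok
Recompute each column's even parity and compare to cp:
  c0: data parity 0, sent cp 0 → ok
  c1: data parity 0, sent cp 0 → ok
  c2: data parity 0, sent cp 1 → mismatch
  c3: data parity 0, sent cp 0 → ok
  c4: data parity 0, sent cp 0 → ok
Exactly one row (r0) and one column (c2) fail → the flipped bit is at their intersection.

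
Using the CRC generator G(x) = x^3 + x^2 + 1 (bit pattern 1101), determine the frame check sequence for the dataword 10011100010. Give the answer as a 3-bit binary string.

Append 3 zeros: 10011100010000. Divide by 1101 (XOR where the leading bit is 1):
  pos 0: 1001 XOR 1101 = 0100
  pos 1: 1001 XOR 1101 = 0100
  pos 2: 1001 XOR 1101 = 0100
  pos 3: 1000 XOR 1101 = 0101
  pos 4: 1010 XOR 1101 = 0111
  pos 5: 1110 XOR 1101 = 0011
  pos 7: 1110 XOR 1101 = 0011
  pos 9: 1100 XOR 1101 = 0001
Remainder (last 3 bits) = 010. This is the CRC / FCS.

010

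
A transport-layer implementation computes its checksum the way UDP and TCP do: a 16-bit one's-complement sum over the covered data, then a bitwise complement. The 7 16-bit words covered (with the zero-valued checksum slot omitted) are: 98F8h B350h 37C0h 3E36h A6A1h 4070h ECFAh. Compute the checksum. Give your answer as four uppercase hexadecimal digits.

One's-complement addition (fold any carry out of bit 15 back into bit 0):
  0x98F8 + 0xB350 = 0x14C48 → wrap carry → 0x4C49
  0x4C49 + 0x37C0 = 0x08409
  0x8409 + 0x3E36 = 0x0C23F
  0xC23F + 0xA6A1 = 0x168E0 → wrap carry → 0x68E1
  0x68E1 + 0x4070 = 0x0A951
  0xA951 + 0xECFA = 0x1964B → wrap carry → 0x964C
One's-complement sum = 0x964C.
Checksum = ~0x964C & 0xFFFF = 0x69B3.

69B3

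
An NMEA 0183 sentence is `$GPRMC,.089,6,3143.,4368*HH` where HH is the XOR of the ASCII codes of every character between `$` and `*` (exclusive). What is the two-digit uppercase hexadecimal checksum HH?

40

XOR the ASCII codes of the payload characters:
  'G' = 0x47 → acc = 0x47
  'P' = 0x50 → acc = 0x17
  'R' = 0x52 → acc = 0x45
  'M' = 0x4D → acc = 0x08
  'C' = 0x43 → acc = 0x4B
  ',' = 0x2C → acc = 0x67
  '.' = 0x2E → acc = 0x49
  '0' = 0x30 → acc = 0x79
  '8' = 0x38 → acc = 0x41
  '9' = 0x39 → acc = 0x78
  ',' = 0x2C → acc = 0x54
  '6' = 0x36 → acc = 0x62
  ',' = 0x2C → acc = 0x4E
  '3' = 0x33 → acc = 0x7D
  '1' = 0x31 → acc = 0x4C
  '4' = 0x34 → acc = 0x78
  '3' = 0x33 → acc = 0x4B
  '.' = 0x2E → acc = 0x65
  ',' = 0x2C → acc = 0x49
  '4' = 0x34 → acc = 0x7D
  '3' = 0x33 → acc = 0x4E
  '6' = 0x36 → acc = 0x78
  '8' = 0x38 → acc = 0x40
Checksum = 0x40.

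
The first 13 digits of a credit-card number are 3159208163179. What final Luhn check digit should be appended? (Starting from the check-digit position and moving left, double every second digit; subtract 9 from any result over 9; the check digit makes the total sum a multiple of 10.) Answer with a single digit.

7

Partial digits right→left: 9 7 1 3 6 1 8 0 2 9 5 1 3
Double every second digit counting from the check-digit position (so the 1st, 3rd, 5th, ... of the partial from the right).
  doubled (with −9 where >9): 9 2 3 7 4 1 6 → sum 32
  kept as-is: 7 3 1 0 9 1 → sum 21
Total = 32 + 21 = 53.
Check digit = (10 − (53 mod 10)) mod 10 = 7.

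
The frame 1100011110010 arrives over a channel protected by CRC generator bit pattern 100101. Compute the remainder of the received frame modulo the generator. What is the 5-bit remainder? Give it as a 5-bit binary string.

Modulo-2 division of 1100011110010 by 100101:
  pos 0: 110001 XOR 100101 = 010100
  pos 1: 101001 XOR 100101 = 001100
  pos 3: 110011 XOR 100101 = 010110
  pos 4: 101100 XOR 100101 = 001001
  pos 6: 100101 XOR 100101 = 000000
Remainder = 00000 (zero — the frame passes the CRC check).

00000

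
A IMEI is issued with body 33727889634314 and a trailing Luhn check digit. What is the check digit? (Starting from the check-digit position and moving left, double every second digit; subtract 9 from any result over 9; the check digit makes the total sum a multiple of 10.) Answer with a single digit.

Partial digits right→left: 4 1 3 4 3 6 9 8 8 7 2 7 3 3
Double every second digit counting from the check-digit position (so the 1st, 3rd, 5th, ... of the partial from the right).
  doubled (with −9 where >9): 8 6 6 9 7 4 6 → sum 46
  kept as-is: 1 4 6 8 7 7 3 → sum 36
Total = 46 + 36 = 82.
Check digit = (10 − (82 mod 10)) mod 10 = 8.

8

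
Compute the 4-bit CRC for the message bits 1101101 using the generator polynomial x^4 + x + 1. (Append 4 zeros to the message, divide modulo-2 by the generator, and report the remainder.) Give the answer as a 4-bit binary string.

Append 4 zeros: 11011010000. Divide by 10011 (XOR where the leading bit is 1):
  pos 0: 11011 XOR 10011 = 01000
  pos 1: 10000 XOR 10011 = 00011
  pos 4: 11100 XOR 10011 = 01111
  pos 5: 11110 XOR 10011 = 01101
  pos 6: 11010 XOR 10011 = 01001
Remainder (last 4 bits) = 1001. This is the CRC / FCS.

1001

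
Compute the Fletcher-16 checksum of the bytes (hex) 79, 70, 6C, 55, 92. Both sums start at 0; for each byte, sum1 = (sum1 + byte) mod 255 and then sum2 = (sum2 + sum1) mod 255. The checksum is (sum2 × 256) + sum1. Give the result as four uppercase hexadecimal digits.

A33E

Running sums (mod 255):
  after byte 0 (79): sum1=121, sum2=121
  after byte 1 (70): sum1=233, sum2=99
  after byte 2 (6C): sum1=86, sum2=185
  after byte 3 (55): sum1=171, sum2=101
  after byte 4 (92): sum1=62, sum2=163
Checksum = sum2·256 + sum1 = 163·256 + 62 = 41790 = 0xA33E.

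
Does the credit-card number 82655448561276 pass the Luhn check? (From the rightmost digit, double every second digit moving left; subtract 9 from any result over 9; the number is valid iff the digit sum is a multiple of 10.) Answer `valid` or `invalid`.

valid

From the right, keep odd positions and double even positions (subtract 9 from any doubled value over 9):
  doubled (positions 2,4,...): 5 2 1 8 1 3 7 → sum 27
  kept (positions 1,3,...): 6 2 6 8 4 5 2 → sum 33
Total = 60.
60 mod 10 = 0, so the number is valid.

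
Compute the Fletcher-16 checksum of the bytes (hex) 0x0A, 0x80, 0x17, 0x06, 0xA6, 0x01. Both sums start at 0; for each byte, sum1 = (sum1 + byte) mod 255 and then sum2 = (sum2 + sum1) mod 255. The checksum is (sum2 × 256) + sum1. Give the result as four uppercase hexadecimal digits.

Running sums (mod 255):
  after byte 0 (0x0A): sum1=10, sum2=10
  after byte 1 (0x80): sum1=138, sum2=148
  after byte 2 (0x17): sum1=161, sum2=54
  after byte 3 (0x06): sum1=167, sum2=221
  after byte 4 (0xA6): sum1=78, sum2=44
  after byte 5 (0x01): sum1=79, sum2=123
Checksum = sum2·256 + sum1 = 123·256 + 79 = 31567 = 0x7B4F.

7B4F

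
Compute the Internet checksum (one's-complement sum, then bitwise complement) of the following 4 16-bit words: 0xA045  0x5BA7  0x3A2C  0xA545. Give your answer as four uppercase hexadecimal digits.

One's-complement addition (fold any carry out of bit 15 back into bit 0):
  0xA045 + 0x5BA7 = 0x0FBEC
  0xFBEC + 0x3A2C = 0x13618 → wrap carry → 0x3619
  0x3619 + 0xA545 = 0x0DB5E
One's-complement sum = 0xDB5E.
Checksum = ~0xDB5E & 0xFFFF = 0x24A1.

24A1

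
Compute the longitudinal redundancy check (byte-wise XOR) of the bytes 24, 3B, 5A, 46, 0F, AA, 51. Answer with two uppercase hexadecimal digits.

F7

XOR the bytes together:
  start with 0x24
  0x24 ⊕ 0x3B = 0x1F
  0x1F ⊕ 0x5A = 0x45
  0x45 ⊕ 0x46 = 0x03
  0x03 ⊕ 0x0F = 0x0C
  0x0C ⊕ 0xAA = 0xA6
  0xA6 ⊕ 0x51 = 0xF7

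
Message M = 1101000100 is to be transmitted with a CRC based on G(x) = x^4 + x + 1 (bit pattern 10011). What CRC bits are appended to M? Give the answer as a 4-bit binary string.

Append 4 zeros: 11010001000000. Divide by 10011 (XOR where the leading bit is 1):
  pos 0: 11010 XOR 10011 = 01001
  pos 1: 10010 XOR 10011 = 00001
  pos 5: 10100 XOR 10011 = 00111
  pos 7: 11100 XOR 10011 = 01111
  pos 8: 11110 XOR 10011 = 01101
  pos 9: 11010 XOR 10011 = 01001
Remainder (last 4 bits) = 1001. This is the CRC / FCS.

1001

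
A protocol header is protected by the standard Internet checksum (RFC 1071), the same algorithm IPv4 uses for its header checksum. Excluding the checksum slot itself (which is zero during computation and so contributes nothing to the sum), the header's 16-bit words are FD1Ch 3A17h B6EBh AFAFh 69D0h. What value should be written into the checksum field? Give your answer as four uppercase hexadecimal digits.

F85F

One's-complement addition (fold any carry out of bit 15 back into bit 0):
  0xFD1C + 0x3A17 = 0x13733 → wrap carry → 0x3734
  0x3734 + 0xB6EB = 0x0EE1F
  0xEE1F + 0xAFAF = 0x19DCE → wrap carry → 0x9DCF
  0x9DCF + 0x69D0 = 0x1079F → wrap carry → 0x07A0
One's-complement sum = 0x07A0.
Checksum = ~0x07A0 & 0xFFFF = 0xF85F.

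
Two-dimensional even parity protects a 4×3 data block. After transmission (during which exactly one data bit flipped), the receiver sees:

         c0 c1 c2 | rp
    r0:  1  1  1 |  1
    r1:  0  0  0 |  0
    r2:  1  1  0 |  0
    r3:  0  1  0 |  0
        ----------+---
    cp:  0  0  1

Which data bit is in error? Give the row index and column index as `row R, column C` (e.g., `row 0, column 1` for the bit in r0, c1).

row 3, column 1

Recompute each row's even parity and compare to rp:
  r0: data parity 1, sent rp 1 → ok
  r1: data parity 0, sent rp 0 → ok
  r2: data parity 0, sent rp 0 → ok
  r3: data parity 1, sent rp 0 → mismatch
Recompute each column's even parity and compare to cp:
  c0: data parity 0, sent cp 0 → ok
  c1: data parity 1, sent cp 0 → mismatch
  c2: data parity 1, sent cp 1 → ok
Exactly one row (r3) and one column (c1) fail → the flipped bit is at their intersection.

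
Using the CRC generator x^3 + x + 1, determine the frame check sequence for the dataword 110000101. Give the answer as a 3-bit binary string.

001

Append 3 zeros: 110000101000. Divide by 1011 (XOR where the leading bit is 1):
  pos 0: 1100 XOR 1011 = 0111
  pos 1: 1110 XOR 1011 = 0101
  pos 2: 1010 XOR 1011 = 0001
  pos 5: 1101 XOR 1011 = 0110
  pos 6: 1100 XOR 1011 = 0111
  pos 7: 1110 XOR 1011 = 0101
  pos 8: 1010 XOR 1011 = 0001
Remainder (last 3 bits) = 001. This is the CRC / FCS.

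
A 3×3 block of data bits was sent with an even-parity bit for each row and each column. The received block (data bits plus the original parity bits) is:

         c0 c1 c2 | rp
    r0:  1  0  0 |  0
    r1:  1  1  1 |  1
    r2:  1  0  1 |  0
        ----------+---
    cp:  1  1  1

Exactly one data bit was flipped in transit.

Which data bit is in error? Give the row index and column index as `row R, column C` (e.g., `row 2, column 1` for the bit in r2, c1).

row 0, column 2

Recompute each row's even parity and compare to rp:
  r0: data parity 1, sent rp 0 → mismatch
  r1: data parity 1, sent rp 1 → ok
  r2: data parity 0, sent rp 0 → ok
Recompute each column's even parity and compare to cp:
  c0: data parity 1, sent cp 1 → ok
  c1: data parity 1, sent cp 1 → ok
  c2: data parity 0, sent cp 1 → mismatch
Exactly one row (r0) and one column (c2) fail → the flipped bit is at their intersection.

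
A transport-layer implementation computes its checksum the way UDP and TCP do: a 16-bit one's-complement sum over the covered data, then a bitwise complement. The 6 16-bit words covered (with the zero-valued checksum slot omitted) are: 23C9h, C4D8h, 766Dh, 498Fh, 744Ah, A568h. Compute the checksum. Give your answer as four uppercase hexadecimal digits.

One's-complement addition (fold any carry out of bit 15 back into bit 0):
  0x23C9 + 0xC4D8 = 0x0E8A1
  0xE8A1 + 0x766D = 0x15F0E → wrap carry → 0x5F0F
  0x5F0F + 0x498F = 0x0A89E
  0xA89E + 0x744A = 0x11CE8 → wrap carry → 0x1CE9
  0x1CE9 + 0xA568 = 0x0C251
One's-complement sum = 0xC251.
Checksum = ~0xC251 & 0xFFFF = 0x3DAE.

3DAE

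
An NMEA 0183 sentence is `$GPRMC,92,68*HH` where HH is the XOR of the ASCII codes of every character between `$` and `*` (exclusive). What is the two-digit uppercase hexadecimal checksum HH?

XOR the ASCII codes of the payload characters:
  'G' = 0x47 → acc = 0x47
  'P' = 0x50 → acc = 0x17
  'R' = 0x52 → acc = 0x45
  'M' = 0x4D → acc = 0x08
  'C' = 0x43 → acc = 0x4B
  ',' = 0x2C → acc = 0x67
  '9' = 0x39 → acc = 0x5E
  '2' = 0x32 → acc = 0x6C
  ',' = 0x2C → acc = 0x40
  '6' = 0x36 → acc = 0x76
  '8' = 0x38 → acc = 0x4E
Checksum = 0x4E.

4E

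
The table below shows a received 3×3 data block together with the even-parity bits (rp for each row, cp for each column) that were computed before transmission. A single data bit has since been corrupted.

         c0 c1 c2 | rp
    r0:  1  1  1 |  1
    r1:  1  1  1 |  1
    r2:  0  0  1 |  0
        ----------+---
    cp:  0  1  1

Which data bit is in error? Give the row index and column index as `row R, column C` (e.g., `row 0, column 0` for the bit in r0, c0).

row 2, column 1

Recompute each row's even parity and compare to rp:
  r0: data parity 1, sent rp 1 → ok
  r1: data parity 1, sent rp 1 → ok
  r2: data parity 1, sent rp 0 → mismatch
Recompute each column's even parity and compare to cp:
  c0: data parity 0, sent cp 0 → ok
  c1: data parity 0, sent cp 1 → mismatch
  c2: data parity 1, sent cp 1 → ok
Exactly one row (r2) and one column (c1) fail → the flipped bit is at their intersection.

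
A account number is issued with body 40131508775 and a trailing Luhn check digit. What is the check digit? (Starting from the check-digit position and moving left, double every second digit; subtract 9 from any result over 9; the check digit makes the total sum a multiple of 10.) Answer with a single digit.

Partial digits right→left: 5 7 7 8 0 5 1 3 1 0 4
Double every second digit counting from the check-digit position (so the 1st, 3rd, 5th, ... of the partial from the right).
  doubled (with −9 where >9): 1 5 0 2 2 8 → sum 18
  kept as-is: 7 8 5 3 0 → sum 23
Total = 18 + 23 = 41.
Check digit = (10 − (41 mod 10)) mod 10 = 9.

9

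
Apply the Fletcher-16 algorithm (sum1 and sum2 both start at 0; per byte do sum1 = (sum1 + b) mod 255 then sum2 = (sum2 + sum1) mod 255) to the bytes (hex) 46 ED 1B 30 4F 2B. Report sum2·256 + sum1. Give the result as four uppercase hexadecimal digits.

Running sums (mod 255):
  after byte 0 (46): sum1=70, sum2=70
  after byte 1 (ED): sum1=52, sum2=122
  after byte 2 (1B): sum1=79, sum2=201
  after byte 3 (30): sum1=127, sum2=73
  after byte 4 (4F): sum1=206, sum2=24
  after byte 5 (2B): sum1=249, sum2=18
Checksum = sum2·256 + sum1 = 18·256 + 249 = 4857 = 0x12F9.

12F9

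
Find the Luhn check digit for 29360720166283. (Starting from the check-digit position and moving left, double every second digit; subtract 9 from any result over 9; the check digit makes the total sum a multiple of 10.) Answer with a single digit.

Partial digits right→left: 3 8 2 6 6 1 0 2 7 0 6 3 9 2
Double every second digit counting from the check-digit position (so the 1st, 3rd, 5th, ... of the partial from the right).
  doubled (with −9 where >9): 6 4 3 0 5 3 9 → sum 30
  kept as-is: 8 6 1 2 0 3 2 → sum 22
Total = 30 + 22 = 52.
Check digit = (10 − (52 mod 10)) mod 10 = 8.

8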